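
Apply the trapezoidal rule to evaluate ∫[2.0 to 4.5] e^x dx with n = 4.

f(x) = e^x
a = 2.0, b = 4.5, n = 4
h = (b - a)/n = 0.625000

Trapezoidal rule: (h/2)[f(x₀) + 2f(x₁) + 2f(x₂) + ... + f(xₙ)]

x_0 = 2.0000, f(x_0) = 7.389056, coefficient = 1
x_1 = 2.6250, f(x_1) = 13.804574, coefficient = 2
x_2 = 3.2500, f(x_2) = 25.790340, coefficient = 2
x_3 = 3.8750, f(x_3) = 48.182698, coefficient = 2
x_4 = 4.5000, f(x_4) = 90.017131, coefficient = 1

I ≈ (0.625000/2) × 272.961412 = 85.300441
Exact value: 82.628075
Error: 2.672366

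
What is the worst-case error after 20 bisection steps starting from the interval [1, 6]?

Bisection error bound: |error| ≤ (b-a)/2^n
|error| ≤ (6 - 1)/2^20 = 5/2^20
|error| ≤ 0.0000047684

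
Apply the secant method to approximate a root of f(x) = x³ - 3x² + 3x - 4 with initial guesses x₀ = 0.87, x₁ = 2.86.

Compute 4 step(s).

f(x) = x³ - 3x² + 3x - 4
x₀ = 0.87, x₁ = 2.86

Secant formula: x_{n+1} = x_n - f(x_n)(x_n - x_{n-1})/(f(x_n) - f(x_{n-1}))

Iteration 1:
  f(0.870000) = -3.002197
  f(2.860000) = 3.434856
  x_2 = 2.860000 - 3.434856×(2.860000 - 0.870000)/(3.434856 - (-3.002197))
       = 1.798122
Iteration 2:
  f(2.860000) = 3.434856
  f(1.798122) = -2.491597
  x_3 = 1.798122 - (-2.491597)×(1.798122 - 2.860000)/(-2.491597 - 3.434856)
       = 2.244556
Iteration 3:
  f(1.798122) = -2.491597
  f(2.244556) = -1.072281
  x_4 = 2.244556 - (-1.072281)×(2.244556 - 1.798122)/(-1.072281 - (-2.491597))
       = 2.581834
Iteration 4:
  f(2.244556) = -1.072281
  f(2.581834) = 0.958059
  x_5 = 2.581834 - 0.958059×(2.581834 - 2.244556)/(0.958059 - (-1.072281))
       = 2.422682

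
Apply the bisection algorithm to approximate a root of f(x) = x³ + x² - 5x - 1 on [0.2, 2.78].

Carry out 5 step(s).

f(x) = x³ + x² - 5x - 1
Initial interval: [0.2, 2.78]

Iteration 1:
  c_1 = (0.200000 + 2.780000)/2 = 1.490000
  f(c_1) = f(1.490000) = -2.921951
  f(a) × f(c) ≥ 0, new interval: [1.490000, 2.780000]
Iteration 2:
  c_2 = (1.490000 + 2.780000)/2 = 2.135000
  f(c_2) = f(2.135000) = 2.615035
  f(a) × f(c) < 0, new interval: [1.490000, 2.135000]
Iteration 3:
  c_3 = (1.490000 + 2.135000)/2 = 1.812500
  f(c_3) = f(1.812500) = -0.822998
  f(a) × f(c) ≥ 0, new interval: [1.812500, 2.135000]
Iteration 4:
  c_4 = (1.812500 + 2.135000)/2 = 1.973750
  f(c_4) = f(1.973750) = 0.716055
  f(a) × f(c) < 0, new interval: [1.812500, 1.973750]
Iteration 5:
  c_5 = (1.812500 + 1.973750)/2 = 1.893125
  f(c_5) = f(1.893125) = -0.096890
  f(a) × f(c) ≥ 0, new interval: [1.893125, 1.973750]

After 5 iteration(s), the approximation is c_5 = 1.893125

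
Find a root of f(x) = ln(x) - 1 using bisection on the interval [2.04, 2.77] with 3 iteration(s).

f(x) = ln(x) - 1
Initial interval: [2.04, 2.77]

Iteration 1:
  c_1 = (2.040000 + 2.770000)/2 = 2.405000
  f(c_1) = f(2.405000) = -0.122450
  f(a) × f(c) ≥ 0, new interval: [2.405000, 2.770000]
Iteration 2:
  c_2 = (2.405000 + 2.770000)/2 = 2.587500
  f(c_2) = f(2.587500) = -0.049308
  f(a) × f(c) ≥ 0, new interval: [2.587500, 2.770000]
Iteration 3:
  c_3 = (2.587500 + 2.770000)/2 = 2.678750
  f(c_3) = f(2.678750) = -0.014650
  f(a) × f(c) ≥ 0, new interval: [2.678750, 2.770000]

After 3 iteration(s), the approximation is c_3 = 2.678750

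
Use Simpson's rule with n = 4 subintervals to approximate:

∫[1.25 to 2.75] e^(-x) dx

f(x) = e^(-x)
a = 1.25, b = 2.75, n = 4
h = (b - a)/n = 0.375000

Simpson's rule: (h/3)[f(x₀) + 4f(x₁) + 2f(x₂) + ... + f(xₙ)]

x_0 = 1.2500, f(x_0) = 0.286505, coefficient = 1
x_1 = 1.6250, f(x_1) = 0.196912, coefficient = 4
x_2 = 2.0000, f(x_2) = 0.135335, coefficient = 2
x_3 = 2.3750, f(x_3) = 0.093014, coefficient = 4
x_4 = 2.7500, f(x_4) = 0.063928, coefficient = 1

I ≈ (0.375000/3) × 1.780808 = 0.222601
Exact value: 0.222577
Error: 0.000024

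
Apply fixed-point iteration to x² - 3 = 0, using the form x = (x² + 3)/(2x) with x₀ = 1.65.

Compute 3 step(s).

Equation: x² - 3 = 0
Fixed-point form: x = (x² + 3)/(2x)
x₀ = 1.65

x_1 = g(1.650000) = 1.734091
x_2 = g(1.734091) = 1.732052
x_3 = g(1.732052) = 1.732051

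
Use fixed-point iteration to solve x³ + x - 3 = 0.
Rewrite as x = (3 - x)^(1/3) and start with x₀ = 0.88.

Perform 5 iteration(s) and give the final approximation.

Equation: x³ + x - 3 = 0
Fixed-point form: x = (3 - x)^(1/3)
x₀ = 0.88

x_1 = g(0.880000) = 1.284632
x_2 = g(1.284632) = 1.197069
x_3 = g(1.197069) = 1.217100
x_4 = g(1.217100) = 1.212576
x_5 = g(1.212576) = 1.213601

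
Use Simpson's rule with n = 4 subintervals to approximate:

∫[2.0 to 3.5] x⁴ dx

f(x) = x⁴
a = 2.0, b = 3.5, n = 4
h = (b - a)/n = 0.375000

Simpson's rule: (h/3)[f(x₀) + 4f(x₁) + 2f(x₂) + ... + f(xₙ)]

x_0 = 2.0000, f(x_0) = 16.000000, coefficient = 1
x_1 = 2.3750, f(x_1) = 31.816650, coefficient = 4
x_2 = 2.7500, f(x_2) = 57.191406, coefficient = 2
x_3 = 3.1250, f(x_3) = 95.367432, coefficient = 4
x_4 = 3.5000, f(x_4) = 150.062500, coefficient = 1

I ≈ (0.375000/3) × 789.181641 = 98.647705
Exact value: 98.643750
Error: 0.003955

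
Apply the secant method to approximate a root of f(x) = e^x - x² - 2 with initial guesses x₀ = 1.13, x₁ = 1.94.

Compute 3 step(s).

f(x) = e^x - x² - 2
x₀ = 1.13, x₁ = 1.94

Secant formula: x_{n+1} = x_n - f(x_n)(x_n - x_{n-1})/(f(x_n) - f(x_{n-1}))

Iteration 1:
  f(1.130000) = -0.181243
  f(1.940000) = 1.195151
  x_2 = 1.940000 - 1.195151×(1.940000 - 1.130000)/(1.195151 - (-0.181243))
       = 1.236661
Iteration 2:
  f(1.940000) = 1.195151
  f(1.236661) = -0.085236
  x_3 = 1.236661 - (-0.085236)×(1.236661 - 1.940000)/(-0.085236 - 1.195151)
       = 1.283483
Iteration 3:
  f(1.236661) = -0.085236
  f(1.283483) = -0.038140
  x_4 = 1.283483 - (-0.038140)×(1.283483 - 1.236661)/(-0.038140 - (-0.085236))
       = 1.321401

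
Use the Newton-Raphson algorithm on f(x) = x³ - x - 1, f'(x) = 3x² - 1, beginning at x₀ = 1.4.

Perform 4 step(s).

f(x) = x³ - x - 1
f'(x) = 3x² - 1
x₀ = 1.4

Newton-Raphson formula: x_{n+1} = x_n - f(x_n)/f'(x_n)

Iteration 1:
  f(1.400000) = 0.344000
  f'(1.400000) = 4.880000
  x_1 = 1.400000 - 0.344000/4.880000 = 1.329508
Iteration 2:
  f(1.329508) = 0.020520
  f'(1.329508) = 4.302776
  x_2 = 1.329508 - 0.020520/4.302776 = 1.324739
Iteration 3:
  f(1.324739) = 0.000091
  f'(1.324739) = 4.264802
  x_3 = 1.324739 - 0.000091/4.264802 = 1.324718
Iteration 4:
  f(1.324718) = 0.000000
  f'(1.324718) = 4.264633
  x_4 = 1.324718 - 0.000000/4.264633 = 1.324718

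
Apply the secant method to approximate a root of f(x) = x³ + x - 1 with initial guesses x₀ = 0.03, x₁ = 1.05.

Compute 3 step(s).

f(x) = x³ + x - 1
x₀ = 0.03, x₁ = 1.05

Secant formula: x_{n+1} = x_n - f(x_n)(x_n - x_{n-1})/(f(x_n) - f(x_{n-1}))

Iteration 1:
  f(0.030000) = -0.969973
  f(1.050000) = 1.207625
  x_2 = 1.050000 - 1.207625×(1.050000 - 0.030000)/(1.207625 - (-0.969973))
       = 0.484341
Iteration 2:
  f(1.050000) = 1.207625
  f(0.484341) = -0.402039
  x_3 = 0.484341 - (-0.402039)×(0.484341 - 1.050000)/(-0.402039 - 1.207625)
       = 0.625623
Iteration 3:
  f(0.484341) = -0.402039
  f(0.625623) = -0.129505
  x_4 = 0.625623 - (-0.129505)×(0.625623 - 0.484341)/(-0.129505 - (-0.402039))
       = 0.692759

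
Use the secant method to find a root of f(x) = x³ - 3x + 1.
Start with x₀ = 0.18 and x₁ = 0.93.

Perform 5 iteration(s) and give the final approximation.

f(x) = x³ - 3x + 1
x₀ = 0.18, x₁ = 0.93

Secant formula: x_{n+1} = x_n - f(x_n)(x_n - x_{n-1})/(f(x_n) - f(x_{n-1}))

Iteration 1:
  f(0.180000) = 0.465832
  f(0.930000) = -0.985643
  x_2 = 0.930000 - (-0.985643)×(0.930000 - 0.180000)/(-0.985643 - 0.465832)
       = 0.420703
Iteration 2:
  f(0.930000) = -0.985643
  f(0.420703) = -0.187648
  x_3 = 0.420703 - (-0.187648)×(0.420703 - 0.930000)/(-0.187648 - (-0.985643))
       = 0.300942
Iteration 3:
  f(0.420703) = -0.187648
  f(0.300942) = 0.124429
  x_4 = 0.300942 - 0.124429×(0.300942 - 0.420703)/(0.124429 - (-0.187648))
       = 0.348692
Iteration 4:
  f(0.300942) = 0.124429
  f(0.348692) = -0.003680
  x_5 = 0.348692 - (-0.003680)×(0.348692 - 0.300942)/(-0.003680 - 0.124429)
       = 0.347320
Iteration 5:
  f(0.348692) = -0.003680
  f(0.347320) = -0.000063
  x_6 = 0.347320 - (-0.000063)×(0.347320 - 0.348692)/(-0.000063 - (-0.003680))
       = 0.347296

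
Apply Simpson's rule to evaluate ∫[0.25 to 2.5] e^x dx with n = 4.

f(x) = e^x
a = 0.25, b = 2.5, n = 4
h = (b - a)/n = 0.562500

Simpson's rule: (h/3)[f(x₀) + 4f(x₁) + 2f(x₂) + ... + f(xₙ)]

x_0 = 0.2500, f(x_0) = 1.284025, coefficient = 1
x_1 = 0.8125, f(x_1) = 2.253535, coefficient = 4
x_2 = 1.3750, f(x_2) = 3.955077, coefficient = 2
x_3 = 1.9375, f(x_3) = 6.941376, coefficient = 4
x_4 = 2.5000, f(x_4) = 12.182494, coefficient = 1

I ≈ (0.562500/3) × 58.156315 = 10.904309
Exact value: 10.898469
Error: 0.005841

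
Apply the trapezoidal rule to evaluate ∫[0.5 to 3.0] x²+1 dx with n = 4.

f(x) = x²+1
a = 0.5, b = 3.0, n = 4
h = (b - a)/n = 0.625000

Trapezoidal rule: (h/2)[f(x₀) + 2f(x₁) + 2f(x₂) + ... + f(xₙ)]

x_0 = 0.5000, f(x_0) = 1.250000, coefficient = 1
x_1 = 1.1250, f(x_1) = 2.265625, coefficient = 2
x_2 = 1.7500, f(x_2) = 4.062500, coefficient = 2
x_3 = 2.3750, f(x_3) = 6.640625, coefficient = 2
x_4 = 3.0000, f(x_4) = 10.000000, coefficient = 1

I ≈ (0.625000/2) × 37.187500 = 11.621094
Exact value: 11.458333
Error: 0.162760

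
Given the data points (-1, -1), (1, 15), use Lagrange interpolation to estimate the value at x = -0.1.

Lagrange interpolation formula:
P(x) = Σ yᵢ × Lᵢ(x)
where Lᵢ(x) = Π_{j≠i} (x - xⱼ)/(xᵢ - xⱼ)

L_0(-0.1) = (-0.1 - 1)/(-1 - 1) = 0.550000
L_1(-0.1) = (-0.1 - (-1))/(1 - (-1)) = 0.450000

P(-0.1) = (-1)×L_0(-0.1) + 15×L_1(-0.1)
P(-0.1) = 6.200000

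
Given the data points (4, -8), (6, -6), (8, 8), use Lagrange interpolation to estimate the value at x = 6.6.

Lagrange interpolation formula:
P(x) = Σ yᵢ × Lᵢ(x)
where Lᵢ(x) = Π_{j≠i} (x - xⱼ)/(xᵢ - xⱼ)

L_0(6.6) = (6.6 - 6)/(4 - 6) × (6.6 - 8)/(4 - 8) = -0.105000
L_1(6.6) = (6.6 - 4)/(6 - 4) × (6.6 - 8)/(6 - 8) = 0.910000
L_2(6.6) = (6.6 - 4)/(8 - 4) × (6.6 - 6)/(8 - 6) = 0.195000

P(6.6) = (-8)×L_0(6.6) + (-6)×L_1(6.6) + 8×L_2(6.6)
P(6.6) = -3.060000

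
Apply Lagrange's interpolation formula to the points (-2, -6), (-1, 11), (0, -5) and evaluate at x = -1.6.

Lagrange interpolation formula:
P(x) = Σ yᵢ × Lᵢ(x)
where Lᵢ(x) = Π_{j≠i} (x - xⱼ)/(xᵢ - xⱼ)

L_0(-1.6) = (-1.6 - (-1))/(-2 - (-1)) × (-1.6 - 0)/(-2 - 0) = 0.480000
L_1(-1.6) = (-1.6 - (-2))/(-1 - (-2)) × (-1.6 - 0)/(-1 - 0) = 0.640000
L_2(-1.6) = (-1.6 - (-2))/(0 - (-2)) × (-1.6 - (-1))/(0 - (-1)) = -0.120000

P(-1.6) = (-6)×L_0(-1.6) + 11×L_1(-1.6) + (-5)×L_2(-1.6)
P(-1.6) = 4.760000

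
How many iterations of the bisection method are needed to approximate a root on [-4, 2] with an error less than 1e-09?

We need (b-a)/2^n ≤ 1e-09
(2 - (-4))/2^n ≤ 1e-09
6/2^n ≤ 1e-09
2^n ≥ 6000000000
n ≥ log₂(6000000000) = 32.48
n ≥ 33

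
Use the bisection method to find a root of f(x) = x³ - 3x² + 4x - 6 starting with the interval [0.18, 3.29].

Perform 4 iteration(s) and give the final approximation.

f(x) = x³ - 3x² + 4x - 6
Initial interval: [0.18, 3.29]

Iteration 1:
  c_1 = (0.180000 + 3.290000)/2 = 1.735000
  f(c_1) = f(1.735000) = -2.867935
  f(a) × f(c) ≥ 0, new interval: [1.735000, 3.290000]
Iteration 2:
  c_2 = (1.735000 + 3.290000)/2 = 2.512500
  f(c_2) = f(2.512500) = 0.972580
  f(a) × f(c) < 0, new interval: [1.735000, 2.512500]
Iteration 3:
  c_3 = (1.735000 + 2.512500)/2 = 2.123750
  f(c_3) = f(2.123750) = -1.457163
  f(a) × f(c) ≥ 0, new interval: [2.123750, 2.512500]
Iteration 4:
  c_4 = (2.123750 + 2.512500)/2 = 2.318125
  f(c_4) = f(2.318125) = -0.391694
  f(a) × f(c) ≥ 0, new interval: [2.318125, 2.512500]

After 4 iteration(s), the approximation is c_4 = 2.318125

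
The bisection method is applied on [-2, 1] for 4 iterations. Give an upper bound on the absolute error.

Bisection error bound: |error| ≤ (b-a)/2^n
|error| ≤ (1 - (-2))/2^4 = 3/2^4
|error| ≤ 0.1875000000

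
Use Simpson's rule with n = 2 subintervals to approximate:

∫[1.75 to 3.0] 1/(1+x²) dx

f(x) = 1/(1+x²)
a = 1.75, b = 3.0, n = 2
h = (b - a)/n = 0.625000

Simpson's rule: (h/3)[f(x₀) + 4f(x₁) + 2f(x₂) + ... + f(xₙ)]

x_0 = 1.7500, f(x_0) = 0.246154, coefficient = 1
x_1 = 2.3750, f(x_1) = 0.150588, coefficient = 4
x_2 = 3.0000, f(x_2) = 0.100000, coefficient = 1

I ≈ (0.625000/3) × 0.948507 = 0.197606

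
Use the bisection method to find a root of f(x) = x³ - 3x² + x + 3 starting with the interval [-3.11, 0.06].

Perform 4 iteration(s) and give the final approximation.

f(x) = x³ - 3x² + x + 3
Initial interval: [-3.11, 0.06]

Iteration 1:
  c_1 = (-3.110000 + 0.060000)/2 = -1.525000
  f(c_1) = f(-1.525000) = -9.048453
  f(a) × f(c) ≥ 0, new interval: [-1.525000, 0.060000]
Iteration 2:
  c_2 = (-1.525000 + 0.060000)/2 = -0.732500
  f(c_2) = f(-0.732500) = 0.264804
  f(a) × f(c) < 0, new interval: [-1.525000, -0.732500]
Iteration 3:
  c_3 = (-1.525000 + (-0.732500))/2 = -1.128750
  f(c_3) = f(-1.128750) = -3.389094
  f(a) × f(c) ≥ 0, new interval: [-1.128750, -0.732500]
Iteration 4:
  c_4 = (-1.128750 + (-0.732500))/2 = -0.930625
  f(c_4) = f(-0.930625) = -1.334793
  f(a) × f(c) ≥ 0, new interval: [-0.930625, -0.732500]

After 4 iteration(s), the approximation is c_4 = -0.930625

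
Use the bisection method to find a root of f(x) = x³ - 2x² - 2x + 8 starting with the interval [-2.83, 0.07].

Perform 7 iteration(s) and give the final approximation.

f(x) = x³ - 2x² - 2x + 8
Initial interval: [-2.83, 0.07]

Iteration 1:
  c_1 = (-2.830000 + 0.070000)/2 = -1.380000
  f(c_1) = f(-1.380000) = 4.323128
  f(a) × f(c) < 0, new interval: [-2.830000, -1.380000]
Iteration 2:
  c_2 = (-2.830000 + (-1.380000))/2 = -2.105000
  f(c_2) = f(-2.105000) = -5.979358
  f(a) × f(c) ≥ 0, new interval: [-2.105000, -1.380000]
Iteration 3:
  c_3 = (-2.105000 + (-1.380000))/2 = -1.742500
  f(c_3) = f(-1.742500) = 0.121624
  f(a) × f(c) < 0, new interval: [-2.105000, -1.742500]
Iteration 4:
  c_4 = (-2.105000 + (-1.742500))/2 = -1.923750
  f(c_4) = f(-1.923750) = -2.673569
  f(a) × f(c) ≥ 0, new interval: [-1.923750, -1.742500]
Iteration 5:
  c_5 = (-1.923750 + (-1.742500))/2 = -1.833125
  f(c_5) = f(-1.833125) = -1.214381
  f(a) × f(c) ≥ 0, new interval: [-1.833125, -1.742500]
Iteration 6:
  c_6 = (-1.833125 + (-1.742500))/2 = -1.787813
  f(c_6) = f(-1.787813) = -0.531260
  f(a) × f(c) ≥ 0, new interval: [-1.787813, -1.742500]
Iteration 7:
  c_7 = (-1.787813 + (-1.742500))/2 = -1.765156
  f(c_7) = f(-1.765156) = -0.201073
  f(a) × f(c) ≥ 0, new interval: [-1.765156, -1.742500]

After 7 iteration(s), the approximation is c_7 = -1.765156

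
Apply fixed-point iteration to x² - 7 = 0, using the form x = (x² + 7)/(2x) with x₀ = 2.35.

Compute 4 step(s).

Equation: x² - 7 = 0
Fixed-point form: x = (x² + 7)/(2x)
x₀ = 2.35

x_1 = g(2.350000) = 2.664362
x_2 = g(2.664362) = 2.645816
x_3 = g(2.645816) = 2.645751
x_4 = g(2.645751) = 2.645751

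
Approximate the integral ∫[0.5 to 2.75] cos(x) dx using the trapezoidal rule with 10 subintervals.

f(x) = cos(x)
a = 0.5, b = 2.75, n = 10
h = (b - a)/n = 0.225000

Trapezoidal rule: (h/2)[f(x₀) + 2f(x₁) + 2f(x₂) + ... + f(xₙ)]

x_0 = 0.5000, f(x_0) = 0.877583, coefficient = 1
x_1 = 0.7250, f(x_1) = 0.748499, coefficient = 2
x_2 = 0.9500, f(x_2) = 0.581683, coefficient = 2
x_3 = 1.1750, f(x_3) = 0.385543, coefficient = 2
x_4 = 1.4000, f(x_4) = 0.169967, coefficient = 2
x_5 = 1.6250, f(x_5) = -0.054177, coefficient = 2
x_6 = 1.8500, f(x_6) = -0.275590, coefficient = 2
x_7 = 2.0750, f(x_7) = -0.483110, coefficient = 2
x_8 = 2.3000, f(x_8) = -0.666276, coefficient = 2
x_9 = 2.5250, f(x_9) = -0.815854, coefficient = 2
x_10 = 2.7500, f(x_10) = -0.924302, coefficient = 1

I ≈ (0.225000/2) × -0.865349 = -0.097352
Exact value: -0.097765
Error: 0.000413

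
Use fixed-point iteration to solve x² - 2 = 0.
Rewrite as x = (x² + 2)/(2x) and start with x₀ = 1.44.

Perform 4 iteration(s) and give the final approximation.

Equation: x² - 2 = 0
Fixed-point form: x = (x² + 2)/(2x)
x₀ = 1.44

x_1 = g(1.440000) = 1.414444
x_2 = g(1.414444) = 1.414214
x_3 = g(1.414214) = 1.414214
x_4 = g(1.414214) = 1.414214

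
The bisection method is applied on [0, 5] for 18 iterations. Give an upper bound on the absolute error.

Bisection error bound: |error| ≤ (b-a)/2^n
|error| ≤ (5 - 0)/2^18 = 5/2^18
|error| ≤ 0.0000190735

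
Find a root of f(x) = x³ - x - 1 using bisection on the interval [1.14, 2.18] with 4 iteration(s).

f(x) = x³ - x - 1
Initial interval: [1.14, 2.18]

Iteration 1:
  c_1 = (1.140000 + 2.180000)/2 = 1.660000
  f(c_1) = f(1.660000) = 1.914296
  f(a) × f(c) < 0, new interval: [1.140000, 1.660000]
Iteration 2:
  c_2 = (1.140000 + 1.660000)/2 = 1.400000
  f(c_2) = f(1.400000) = 0.344000
  f(a) × f(c) < 0, new interval: [1.140000, 1.400000]
Iteration 3:
  c_3 = (1.140000 + 1.400000)/2 = 1.270000
  f(c_3) = f(1.270000) = -0.221617
  f(a) × f(c) ≥ 0, new interval: [1.270000, 1.400000]
Iteration 4:
  c_4 = (1.270000 + 1.400000)/2 = 1.335000
  f(c_4) = f(1.335000) = 0.044270
  f(a) × f(c) < 0, new interval: [1.270000, 1.335000]

After 4 iteration(s), the approximation is c_4 = 1.335000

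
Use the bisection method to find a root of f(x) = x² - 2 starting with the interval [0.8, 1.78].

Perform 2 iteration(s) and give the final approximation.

f(x) = x² - 2
Initial interval: [0.8, 1.78]

Iteration 1:
  c_1 = (0.800000 + 1.780000)/2 = 1.290000
  f(c_1) = f(1.290000) = -0.335900
  f(a) × f(c) ≥ 0, new interval: [1.290000, 1.780000]
Iteration 2:
  c_2 = (1.290000 + 1.780000)/2 = 1.535000
  f(c_2) = f(1.535000) = 0.356225
  f(a) × f(c) < 0, new interval: [1.290000, 1.535000]

After 2 iteration(s), the approximation is c_2 = 1.535000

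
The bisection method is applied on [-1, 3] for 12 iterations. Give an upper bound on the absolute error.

Bisection error bound: |error| ≤ (b-a)/2^n
|error| ≤ (3 - (-1))/2^12 = 4/2^12
|error| ≤ 0.0009765625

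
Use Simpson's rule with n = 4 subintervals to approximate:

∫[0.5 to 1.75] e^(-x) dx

f(x) = e^(-x)
a = 0.5, b = 1.75, n = 4
h = (b - a)/n = 0.312500

Simpson's rule: (h/3)[f(x₀) + 4f(x₁) + 2f(x₂) + ... + f(xₙ)]

x_0 = 0.5000, f(x_0) = 0.606531, coefficient = 1
x_1 = 0.8125, f(x_1) = 0.443747, coefficient = 4
x_2 = 1.1250, f(x_2) = 0.324652, coefficient = 2
x_3 = 1.4375, f(x_3) = 0.237521, coefficient = 4
x_4 = 1.7500, f(x_4) = 0.173774, coefficient = 1

I ≈ (0.312500/3) × 4.154682 = 0.432779
Exact value: 0.432757
Error: 0.000023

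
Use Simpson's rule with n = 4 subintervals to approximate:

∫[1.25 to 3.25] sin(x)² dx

f(x) = sin(x)²
a = 1.25, b = 3.25, n = 4
h = (b - a)/n = 0.500000

Simpson's rule: (h/3)[f(x₀) + 4f(x₁) + 2f(x₂) + ... + f(xₙ)]

x_0 = 1.2500, f(x_0) = 0.900572, coefficient = 1
x_1 = 1.7500, f(x_1) = 0.968228, coefficient = 4
x_2 = 2.2500, f(x_2) = 0.605398, coefficient = 2
x_3 = 2.7500, f(x_3) = 0.145665, coefficient = 4
x_4 = 3.2500, f(x_4) = 0.011706, coefficient = 1

I ≈ (0.500000/3) × 6.578648 = 1.096441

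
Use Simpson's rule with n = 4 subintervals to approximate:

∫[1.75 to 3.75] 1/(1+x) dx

f(x) = 1/(1+x)
a = 1.75, b = 3.75, n = 4
h = (b - a)/n = 0.500000

Simpson's rule: (h/3)[f(x₀) + 4f(x₁) + 2f(x₂) + ... + f(xₙ)]

x_0 = 1.7500, f(x_0) = 0.363636, coefficient = 1
x_1 = 2.2500, f(x_1) = 0.307692, coefficient = 4
x_2 = 2.7500, f(x_2) = 0.266667, coefficient = 2
x_3 = 3.2500, f(x_3) = 0.235294, coefficient = 4
x_4 = 3.7500, f(x_4) = 0.210526, coefficient = 1

I ≈ (0.500000/3) × 3.279442 = 0.546574
Exact value: 0.546544
Error: 0.000030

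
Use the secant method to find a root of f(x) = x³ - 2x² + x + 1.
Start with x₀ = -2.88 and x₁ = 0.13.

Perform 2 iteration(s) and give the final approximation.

f(x) = x³ - 2x² + x + 1
x₀ = -2.88, x₁ = 0.13

Secant formula: x_{n+1} = x_n - f(x_n)(x_n - x_{n-1})/(f(x_n) - f(x_{n-1}))

Iteration 1:
  f(-2.880000) = -42.356672
  f(0.130000) = 1.098397
  x_2 = 0.130000 - 1.098397×(0.130000 - (-2.880000))/(1.098397 - (-42.356672))
       = 0.053917
Iteration 2:
  f(0.130000) = 1.098397
  f(0.053917) = 1.048260
  x_3 = 0.053917 - 1.048260×(0.053917 - 0.130000)/(1.048260 - 1.098397)
       = -1.536810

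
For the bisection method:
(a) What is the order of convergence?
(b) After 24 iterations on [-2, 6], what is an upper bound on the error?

(a) Bisection has linear (order 1) convergence; the error is halved each step.

(b) Error bound = (b-a)/2^n = (6 - (-2))/2^{24}
    = 8/2^{24}

(a) 1 (linear); (b) error ≤ 4.77e-07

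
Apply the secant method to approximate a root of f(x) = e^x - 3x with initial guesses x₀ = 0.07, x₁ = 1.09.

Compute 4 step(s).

f(x) = e^x - 3x
x₀ = 0.07, x₁ = 1.09

Secant formula: x_{n+1} = x_n - f(x_n)(x_n - x_{n-1})/(f(x_n) - f(x_{n-1}))

Iteration 1:
  f(0.070000) = 0.862508
  f(1.090000) = -0.295726
  x_2 = 1.090000 - (-0.295726)×(1.090000 - 0.070000)/(-0.295726 - 0.862508)
       = 0.829569
Iteration 2:
  f(1.090000) = -0.295726
  f(0.829569) = -0.196376
  x_3 = 0.829569 - (-0.196376)×(0.829569 - 1.090000)/(-0.196376 - (-0.295726))
       = 0.314796
Iteration 3:
  f(0.829569) = -0.196376
  f(0.314796) = 0.425592
  x_4 = 0.314796 - 0.425592×(0.314796 - 0.829569)/(0.425592 - (-0.196376))
       = 0.667038
Iteration 4:
  f(0.314796) = 0.425592
  f(0.667038) = -0.052656
  x_5 = 0.667038 - (-0.052656)×(0.667038 - 0.314796)/(-0.052656 - 0.425592)
       = 0.628255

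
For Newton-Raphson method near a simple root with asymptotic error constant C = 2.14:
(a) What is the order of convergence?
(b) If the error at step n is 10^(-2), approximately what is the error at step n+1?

(a) Newton-Raphson has quadratic (order 2) convergence near simple roots.
    This means |e_{n+1}| ≈ C|e_n|².

(b) With |e_n| = 10^(-2) and C = 2.14:
    |e_{n+1}| ≈ 2.14 × (10^(-2))² = 2.14 × 10^(-4)

(a) 2 (quadratic); (b) |e_{n+1}| ≈ 2.140e-04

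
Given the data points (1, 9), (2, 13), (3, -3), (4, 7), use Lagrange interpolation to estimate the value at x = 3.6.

Lagrange interpolation formula:
P(x) = Σ yᵢ × Lᵢ(x)
where Lᵢ(x) = Π_{j≠i} (x - xⱼ)/(xᵢ - xⱼ)

L_0(3.6) = (3.6 - 2)/(1 - 2) × (3.6 - 3)/(1 - 3) × (3.6 - 4)/(1 - 4) = 0.064000
L_1(3.6) = (3.6 - 1)/(2 - 1) × (3.6 - 3)/(2 - 3) × (3.6 - 4)/(2 - 4) = -0.312000
L_2(3.6) = (3.6 - 1)/(3 - 1) × (3.6 - 2)/(3 - 2) × (3.6 - 4)/(3 - 4) = 0.832000
L_3(3.6) = (3.6 - 1)/(4 - 1) × (3.6 - 2)/(4 - 2) × (3.6 - 3)/(4 - 3) = 0.416000

P(3.6) = 9×L_0(3.6) + 13×L_1(3.6) + (-3)×L_2(3.6) + 7×L_3(3.6)
P(3.6) = -3.064000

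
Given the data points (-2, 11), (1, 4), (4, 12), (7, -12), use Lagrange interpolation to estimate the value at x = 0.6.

Lagrange interpolation formula:
P(x) = Σ yᵢ × Lᵢ(x)
where Lᵢ(x) = Π_{j≠i} (x - xⱼ)/(xᵢ - xⱼ)

L_0(0.6) = (0.6 - 1)/(-2 - 1) × (0.6 - 4)/(-2 - 4) × (0.6 - 7)/(-2 - 7) = 0.053728
L_1(0.6) = (0.6 - (-2))/(1 - (-2)) × (0.6 - 4)/(1 - 4) × (0.6 - 7)/(1 - 7) = 1.047704
L_2(0.6) = (0.6 - (-2))/(4 - (-2)) × (0.6 - 1)/(4 - 1) × (0.6 - 7)/(4 - 7) = -0.123259
L_3(0.6) = (0.6 - (-2))/(7 - (-2)) × (0.6 - 1)/(7 - 1) × (0.6 - 4)/(7 - 4) = 0.021827

P(0.6) = 11×L_0(0.6) + 4×L_1(0.6) + 12×L_2(0.6) + (-12)×L_3(0.6)
P(0.6) = 3.040790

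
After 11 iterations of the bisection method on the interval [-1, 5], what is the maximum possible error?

Bisection error bound: |error| ≤ (b-a)/2^n
|error| ≤ (5 - (-1))/2^11 = 6/2^11
|error| ≤ 0.0029296875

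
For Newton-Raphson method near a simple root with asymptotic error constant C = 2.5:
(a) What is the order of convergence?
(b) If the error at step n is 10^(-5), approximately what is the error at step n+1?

(a) Newton-Raphson has quadratic (order 2) convergence near simple roots.
    This means |e_{n+1}| ≈ C|e_n|².

(b) With |e_n| = 10^(-5) and C = 2.5:
    |e_{n+1}| ≈ 2.5 × (10^(-5))² = 2.5 × 10^(-10)

(a) 2 (quadratic); (b) |e_{n+1}| ≈ 2.500e-10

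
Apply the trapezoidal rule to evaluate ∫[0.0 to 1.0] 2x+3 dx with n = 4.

f(x) = 2x+3
a = 0.0, b = 1.0, n = 4
h = (b - a)/n = 0.250000

Trapezoidal rule: (h/2)[f(x₀) + 2f(x₁) + 2f(x₂) + ... + f(xₙ)]

x_0 = 0.0000, f(x_0) = 3.000000, coefficient = 1
x_1 = 0.2500, f(x_1) = 3.500000, coefficient = 2
x_2 = 0.5000, f(x_2) = 4.000000, coefficient = 2
x_3 = 0.7500, f(x_3) = 4.500000, coefficient = 2
x_4 = 1.0000, f(x_4) = 5.000000, coefficient = 1

I ≈ (0.250000/2) × 32.000000 = 4.000000
Exact value: 4.000000
Error: 0.000000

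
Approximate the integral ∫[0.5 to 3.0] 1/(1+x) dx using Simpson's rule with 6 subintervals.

f(x) = 1/(1+x)
a = 0.5, b = 3.0, n = 6
h = (b - a)/n = 0.416667

Simpson's rule: (h/3)[f(x₀) + 4f(x₁) + 2f(x₂) + ... + f(xₙ)]

x_0 = 0.5000, f(x_0) = 0.666667, coefficient = 1
x_1 = 0.9167, f(x_1) = 0.521739, coefficient = 4
x_2 = 1.3333, f(x_2) = 0.428571, coefficient = 2
x_3 = 1.7500, f(x_3) = 0.363636, coefficient = 4
x_4 = 2.1667, f(x_4) = 0.315789, coefficient = 2
x_5 = 2.5833, f(x_5) = 0.279070, coefficient = 4
x_6 = 3.0000, f(x_6) = 0.250000, coefficient = 1

I ≈ (0.416667/3) × 7.063170 = 0.980996
Exact value: 0.980829
Error: 0.000167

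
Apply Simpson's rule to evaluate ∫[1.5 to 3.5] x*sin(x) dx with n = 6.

f(x) = x*sin(x)
a = 1.5, b = 3.5, n = 6
h = (b - a)/n = 0.333333

Simpson's rule: (h/3)[f(x₀) + 4f(x₁) + 2f(x₂) + ... + f(xₙ)]

x_0 = 1.5000, f(x_0) = 1.496242, coefficient = 1
x_1 = 1.8333, f(x_1) = 1.770514, coefficient = 4
x_2 = 2.1667, f(x_2) = 1.793264, coefficient = 2
x_3 = 2.5000, f(x_3) = 1.496180, coefficient = 4
x_4 = 2.8333, f(x_4) = 0.859635, coefficient = 2
x_5 = 3.1667, f(x_5) = -0.079393, coefficient = 4
x_6 = 3.5000, f(x_6) = -1.227741, coefficient = 1

I ≈ (0.333333/3) × 18.323503 = 2.035945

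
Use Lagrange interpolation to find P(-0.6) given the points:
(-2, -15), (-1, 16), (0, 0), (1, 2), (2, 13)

Lagrange interpolation formula:
P(x) = Σ yᵢ × Lᵢ(x)
where Lᵢ(x) = Π_{j≠i} (x - xⱼ)/(xᵢ - xⱼ)

L_0(-0.6) = (-0.6 - (-1))/(-2 - (-1)) × (-0.6 - 0)/(-2 - 0) × (-0.6 - 1)/(-2 - 1) × (-0.6 - 2)/(-2 - 2) = -0.041600
L_1(-0.6) = (-0.6 - (-2))/(-1 - (-2)) × (-0.6 - 0)/(-1 - 0) × (-0.6 - 1)/(-1 - 1) × (-0.6 - 2)/(-1 - 2) = 0.582400
L_2(-0.6) = (-0.6 - (-2))/(0 - (-2)) × (-0.6 - (-1))/(0 - (-1)) × (-0.6 - 1)/(0 - 1) × (-0.6 - 2)/(0 - 2) = 0.582400
L_3(-0.6) = (-0.6 - (-2))/(1 - (-2)) × (-0.6 - (-1))/(1 - (-1)) × (-0.6 - 0)/(1 - 0) × (-0.6 - 2)/(1 - 2) = -0.145600
L_4(-0.6) = (-0.6 - (-2))/(2 - (-2)) × (-0.6 - (-1))/(2 - (-1)) × (-0.6 - 0)/(2 - 0) × (-0.6 - 1)/(2 - 1) = 0.022400

P(-0.6) = (-15)×L_0(-0.6) + 16×L_1(-0.6) + 0×L_2(-0.6) + 2×L_3(-0.6) + 13×L_4(-0.6)
P(-0.6) = 9.942400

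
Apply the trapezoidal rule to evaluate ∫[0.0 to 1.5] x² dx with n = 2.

f(x) = x²
a = 0.0, b = 1.5, n = 2
h = (b - a)/n = 0.750000

Trapezoidal rule: (h/2)[f(x₀) + 2f(x₁) + 2f(x₂) + ... + f(xₙ)]

x_0 = 0.0000, f(x_0) = 0.000000, coefficient = 1
x_1 = 0.7500, f(x_1) = 0.562500, coefficient = 2
x_2 = 1.5000, f(x_2) = 2.250000, coefficient = 1

I ≈ (0.750000/2) × 3.375000 = 1.265625
Exact value: 1.125000
Error: 0.140625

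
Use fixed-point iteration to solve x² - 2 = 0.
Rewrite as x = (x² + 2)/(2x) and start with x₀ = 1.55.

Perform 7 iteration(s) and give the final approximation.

Equation: x² - 2 = 0
Fixed-point form: x = (x² + 2)/(2x)
x₀ = 1.55

x_1 = g(1.550000) = 1.420161
x_2 = g(1.420161) = 1.414226
x_3 = g(1.414226) = 1.414214
x_4 = g(1.414214) = 1.414214
x_5 = g(1.414214) = 1.414214
x_6 = g(1.414214) = 1.414214
x_7 = g(1.414214) = 1.414214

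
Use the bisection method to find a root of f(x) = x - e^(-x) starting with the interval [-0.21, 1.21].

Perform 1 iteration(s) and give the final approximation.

f(x) = x - e^(-x)
Initial interval: [-0.21, 1.21]

Iteration 1:
  c_1 = (-0.210000 + 1.210000)/2 = 0.500000
  f(c_1) = f(0.500000) = -0.106531
  f(a) × f(c) ≥ 0, new interval: [0.500000, 1.210000]

After 1 iteration(s), the approximation is c_1 = 0.500000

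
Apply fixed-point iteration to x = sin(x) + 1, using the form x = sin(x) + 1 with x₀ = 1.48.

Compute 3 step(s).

Equation: x = sin(x) + 1
Fixed-point form: x = sin(x) + 1
x₀ = 1.48

x_1 = g(1.480000) = 1.995881
x_2 = g(1.995881) = 1.911004
x_3 = g(1.911004) = 1.942685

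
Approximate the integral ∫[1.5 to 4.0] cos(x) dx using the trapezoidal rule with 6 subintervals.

f(x) = cos(x)
a = 1.5, b = 4.0, n = 6
h = (b - a)/n = 0.416667

Trapezoidal rule: (h/2)[f(x₀) + 2f(x₁) + 2f(x₂) + ... + f(xₙ)]

x_0 = 1.5000, f(x_0) = 0.070737, coefficient = 1
x_1 = 1.9167, f(x_1) = -0.339016, coefficient = 2
x_2 = 2.3333, f(x_2) = -0.690758, coefficient = 2
x_3 = 2.7500, f(x_3) = -0.924302, coefficient = 2
x_4 = 3.1667, f(x_4) = -0.999686, coefficient = 2
x_5 = 3.5833, f(x_5) = -0.904009, coefficient = 2
x_6 = 4.0000, f(x_6) = -0.653644, coefficient = 1

I ≈ (0.416667/2) × -8.298448 = -1.728843
Exact value: -1.754297
Error: 0.025454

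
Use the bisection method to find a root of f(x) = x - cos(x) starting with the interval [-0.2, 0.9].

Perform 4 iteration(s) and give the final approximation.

f(x) = x - cos(x)
Initial interval: [-0.2, 0.9]

Iteration 1:
  c_1 = (-0.200000 + 0.900000)/2 = 0.350000
  f(c_1) = f(0.350000) = -0.589373
  f(a) × f(c) ≥ 0, new interval: [0.350000, 0.900000]
Iteration 2:
  c_2 = (0.350000 + 0.900000)/2 = 0.625000
  f(c_2) = f(0.625000) = -0.185963
  f(a) × f(c) ≥ 0, new interval: [0.625000, 0.900000]
Iteration 3:
  c_3 = (0.625000 + 0.900000)/2 = 0.762500
  f(c_3) = f(0.762500) = 0.039389
  f(a) × f(c) < 0, new interval: [0.625000, 0.762500]
Iteration 4:
  c_4 = (0.625000 + 0.762500)/2 = 0.693750
  f(c_4) = f(0.693750) = -0.075104
  f(a) × f(c) ≥ 0, new interval: [0.693750, 0.762500]

After 4 iteration(s), the approximation is c_4 = 0.693750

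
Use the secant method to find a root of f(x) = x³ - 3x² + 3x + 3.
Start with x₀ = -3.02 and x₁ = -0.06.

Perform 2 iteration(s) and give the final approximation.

f(x) = x³ - 3x² + 3x + 3
x₀ = -3.02, x₁ = -0.06

Secant formula: x_{n+1} = x_n - f(x_n)(x_n - x_{n-1})/(f(x_n) - f(x_{n-1}))

Iteration 1:
  f(-3.020000) = -60.964808
  f(-0.060000) = 2.808984
  x_2 = -0.060000 - 2.808984×(-0.060000 - (-3.020000))/(2.808984 - (-60.964808))
       = -0.190376
Iteration 2:
  f(-0.060000) = 2.808984
  f(-0.190376) = 2.313242
  x_3 = -0.190376 - 2.313242×(-0.190376 - (-0.060000))/(2.313242 - 2.808984)
       = -0.798741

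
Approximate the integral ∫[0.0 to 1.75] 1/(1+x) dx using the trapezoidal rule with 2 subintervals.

f(x) = 1/(1+x)
a = 0.0, b = 1.75, n = 2
h = (b - a)/n = 0.875000

Trapezoidal rule: (h/2)[f(x₀) + 2f(x₁) + 2f(x₂) + ... + f(xₙ)]

x_0 = 0.0000, f(x_0) = 1.000000, coefficient = 1
x_1 = 0.8750, f(x_1) = 0.533333, coefficient = 2
x_2 = 1.7500, f(x_2) = 0.363636, coefficient = 1

I ≈ (0.875000/2) × 2.430303 = 1.063258
Exact value: 1.011601
Error: 0.051657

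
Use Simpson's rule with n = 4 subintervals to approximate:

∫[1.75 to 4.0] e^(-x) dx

f(x) = e^(-x)
a = 1.75, b = 4.0, n = 4
h = (b - a)/n = 0.562500

Simpson's rule: (h/3)[f(x₀) + 4f(x₁) + 2f(x₂) + ... + f(xₙ)]

x_0 = 1.7500, f(x_0) = 0.173774, coefficient = 1
x_1 = 2.3125, f(x_1) = 0.099013, coefficient = 4
x_2 = 2.8750, f(x_2) = 0.056416, coefficient = 2
x_3 = 3.4375, f(x_3) = 0.032145, coefficient = 4
x_4 = 4.0000, f(x_4) = 0.018316, coefficient = 1

I ≈ (0.562500/3) × 0.829555 = 0.155542
Exact value: 0.155458
Error: 0.000083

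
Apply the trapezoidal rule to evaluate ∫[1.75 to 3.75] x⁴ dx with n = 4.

f(x) = x⁴
a = 1.75, b = 3.75, n = 4
h = (b - a)/n = 0.500000

Trapezoidal rule: (h/2)[f(x₀) + 2f(x₁) + 2f(x₂) + ... + f(xₙ)]

x_0 = 1.7500, f(x_0) = 9.378906, coefficient = 1
x_1 = 2.2500, f(x_1) = 25.628906, coefficient = 2
x_2 = 2.7500, f(x_2) = 57.191406, coefficient = 2
x_3 = 3.2500, f(x_3) = 111.566406, coefficient = 2
x_4 = 3.7500, f(x_4) = 197.753906, coefficient = 1

I ≈ (0.500000/2) × 595.906250 = 148.976562
Exact value: 145.032813
Error: 3.943750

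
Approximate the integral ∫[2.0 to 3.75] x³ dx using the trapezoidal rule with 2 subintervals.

f(x) = x³
a = 2.0, b = 3.75, n = 2
h = (b - a)/n = 0.875000

Trapezoidal rule: (h/2)[f(x₀) + 2f(x₁) + 2f(x₂) + ... + f(xₙ)]

x_0 = 2.0000, f(x_0) = 8.000000, coefficient = 1
x_1 = 2.8750, f(x_1) = 23.763672, coefficient = 2
x_2 = 3.7500, f(x_2) = 52.734375, coefficient = 1

I ≈ (0.875000/2) × 108.261719 = 47.364502
Exact value: 45.438477
Error: 1.926025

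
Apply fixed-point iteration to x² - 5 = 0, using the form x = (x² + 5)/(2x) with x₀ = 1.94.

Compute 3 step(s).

Equation: x² - 5 = 0
Fixed-point form: x = (x² + 5)/(2x)
x₀ = 1.94

x_1 = g(1.940000) = 2.258660
x_2 = g(2.258660) = 2.236181
x_3 = g(2.236181) = 2.236068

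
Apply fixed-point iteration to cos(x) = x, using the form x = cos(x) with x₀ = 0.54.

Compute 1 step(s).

Equation: cos(x) = x
Fixed-point form: x = cos(x)
x₀ = 0.54

x_1 = g(0.540000) = 0.857709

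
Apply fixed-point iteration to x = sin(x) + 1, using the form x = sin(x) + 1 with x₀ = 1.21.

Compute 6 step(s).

Equation: x = sin(x) + 1
Fixed-point form: x = sin(x) + 1
x₀ = 1.21

x_1 = g(1.210000) = 1.935616
x_2 = g(1.935616) = 1.934188
x_3 = g(1.934188) = 1.934697
x_4 = g(1.934697) = 1.934516
x_5 = g(1.934516) = 1.934580
x_6 = g(1.934580) = 1.934557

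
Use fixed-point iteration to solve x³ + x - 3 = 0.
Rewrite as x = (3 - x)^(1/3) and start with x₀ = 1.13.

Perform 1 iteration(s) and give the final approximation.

Equation: x³ + x - 3 = 0
Fixed-point form: x = (3 - x)^(1/3)
x₀ = 1.13

x_1 = g(1.130000) = 1.232009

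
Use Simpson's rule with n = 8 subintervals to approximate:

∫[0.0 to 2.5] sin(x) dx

f(x) = sin(x)
a = 0.0, b = 2.5, n = 8
h = (b - a)/n = 0.312500

Simpson's rule: (h/3)[f(x₀) + 4f(x₁) + 2f(x₂) + ... + f(xₙ)]

x_0 = 0.0000, f(x_0) = 0.000000, coefficient = 1
x_1 = 0.3125, f(x_1) = 0.307439, coefficient = 4
x_2 = 0.6250, f(x_2) = 0.585097, coefficient = 2
x_3 = 0.9375, f(x_3) = 0.806081, coefficient = 4
x_4 = 1.2500, f(x_4) = 0.948985, coefficient = 2
x_5 = 1.5625, f(x_5) = 0.999966, coefficient = 4
x_6 = 1.8750, f(x_6) = 0.954086, coefficient = 2
x_7 = 2.1875, f(x_7) = 0.815789, coefficient = 4
x_8 = 2.5000, f(x_8) = 0.598472, coefficient = 1

I ≈ (0.312500/3) × 17.291906 = 1.801240
Exact value: 1.801144
Error: 0.000097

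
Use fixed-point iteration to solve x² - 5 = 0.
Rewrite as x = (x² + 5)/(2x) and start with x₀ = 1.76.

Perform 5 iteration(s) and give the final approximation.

Equation: x² - 5 = 0
Fixed-point form: x = (x² + 5)/(2x)
x₀ = 1.76

x_1 = g(1.760000) = 2.300455
x_2 = g(2.300455) = 2.236969
x_3 = g(2.236969) = 2.236068
x_4 = g(2.236068) = 2.236068
x_5 = g(2.236068) = 2.236068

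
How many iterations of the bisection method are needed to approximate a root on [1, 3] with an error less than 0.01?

We need (b-a)/2^n ≤ 0.01
(3 - 1)/2^n ≤ 0.01
2/2^n ≤ 0.01
2^n ≥ 200
n ≥ log₂(200) = 7.64
n ≥ 8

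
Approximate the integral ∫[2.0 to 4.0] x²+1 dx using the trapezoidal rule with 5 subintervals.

f(x) = x²+1
a = 2.0, b = 4.0, n = 5
h = (b - a)/n = 0.400000

Trapezoidal rule: (h/2)[f(x₀) + 2f(x₁) + 2f(x₂) + ... + f(xₙ)]

x_0 = 2.0000, f(x_0) = 5.000000, coefficient = 1
x_1 = 2.4000, f(x_1) = 6.760000, coefficient = 2
x_2 = 2.8000, f(x_2) = 8.840000, coefficient = 2
x_3 = 3.2000, f(x_3) = 11.240000, coefficient = 2
x_4 = 3.6000, f(x_4) = 13.960000, coefficient = 2
x_5 = 4.0000, f(x_5) = 17.000000, coefficient = 1

I ≈ (0.400000/2) × 103.600000 = 20.720000
Exact value: 20.666667
Error: 0.053333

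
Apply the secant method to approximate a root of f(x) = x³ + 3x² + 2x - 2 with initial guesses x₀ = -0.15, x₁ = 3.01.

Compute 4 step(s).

f(x) = x³ + 3x² + 2x - 2
x₀ = -0.15, x₁ = 3.01

Secant formula: x_{n+1} = x_n - f(x_n)(x_n - x_{n-1})/(f(x_n) - f(x_{n-1}))

Iteration 1:
  f(-0.150000) = -2.235875
  f(3.010000) = 58.471201
  x_2 = 3.010000 - 58.471201×(3.010000 - (-0.150000))/(58.471201 - (-2.235875))
       = -0.033615
Iteration 2:
  f(3.010000) = 58.471201
  f(-0.033615) = -2.063879
  x_3 = -0.033615 - (-2.063879)×(-0.033615 - 3.010000)/(-2.063879 - 58.471201)
       = 0.070153
Iteration 3:
  f(-0.033615) = -2.063879
  f(0.070153) = -1.844584
  x_4 = 0.070153 - (-1.844584)×(0.070153 - (-0.033615))/(-1.844584 - (-2.063879))
       = 0.942996
Iteration 4:
  f(0.070153) = -1.844584
  f(0.942996) = 3.392263
  x_5 = 0.942996 - 3.392263×(0.942996 - 0.070153)/(3.392263 - (-1.844584))
       = 0.377596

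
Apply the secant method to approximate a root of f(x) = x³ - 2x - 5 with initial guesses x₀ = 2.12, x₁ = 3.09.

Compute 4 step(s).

f(x) = x³ - 2x - 5
x₀ = 2.12, x₁ = 3.09

Secant formula: x_{n+1} = x_n - f(x_n)(x_n - x_{n-1})/(f(x_n) - f(x_{n-1}))

Iteration 1:
  f(2.120000) = 0.288128
  f(3.090000) = 18.323629
  x_2 = 3.090000 - 18.323629×(3.090000 - 2.120000)/(18.323629 - 0.288128)
       = 2.104504
Iteration 2:
  f(3.090000) = 18.323629
  f(2.104504) = 0.111704
  x_3 = 2.104504 - 0.111704×(2.104504 - 3.090000)/(0.111704 - 18.323629)
       = 2.098459
Iteration 3:
  f(2.104504) = 0.111704
  f(2.098459) = 0.043710
  x_4 = 2.098459 - 0.043710×(2.098459 - 2.104504)/(0.043710 - 0.111704)
       = 2.094573
Iteration 4:
  f(2.098459) = 0.043710
  f(2.094573) = 0.000243
  x_5 = 2.094573 - 0.000243×(2.094573 - 2.098459)/(0.000243 - 0.043710)
       = 2.094552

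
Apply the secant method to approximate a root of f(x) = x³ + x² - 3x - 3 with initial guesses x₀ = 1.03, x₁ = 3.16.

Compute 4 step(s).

f(x) = x³ + x² - 3x - 3
x₀ = 1.03, x₁ = 3.16

Secant formula: x_{n+1} = x_n - f(x_n)(x_n - x_{n-1})/(f(x_n) - f(x_{n-1}))

Iteration 1:
  f(1.030000) = -3.936373
  f(3.160000) = 29.060096
  x_2 = 3.160000 - 29.060096×(3.160000 - 1.030000)/(29.060096 - (-3.936373))
       = 1.284102
Iteration 2:
  f(3.160000) = 29.060096
  f(1.284102) = -3.086008
  x_3 = 1.284102 - (-3.086008)×(1.284102 - 3.160000)/(-3.086008 - 29.060096)
       = 1.464187
Iteration 3:
  f(1.284102) = -3.086008
  f(1.464187) = -2.109727
  x_4 = 1.464187 - (-2.109727)×(1.464187 - 1.284102)/(-2.109727 - (-3.086008))
       = 1.853348
Iteration 4:
  f(1.464187) = -2.109727
  f(1.853348) = 1.240922
  x_5 = 1.853348 - 1.240922×(1.853348 - 1.464187)/(1.240922 - (-2.109727))
       = 1.709222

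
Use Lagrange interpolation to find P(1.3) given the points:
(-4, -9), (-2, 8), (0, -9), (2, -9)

Lagrange interpolation formula:
P(x) = Σ yᵢ × Lᵢ(x)
where Lᵢ(x) = Π_{j≠i} (x - xⱼ)/(xᵢ - xⱼ)

L_0(1.3) = (1.3 - (-2))/(-4 - (-2)) × (1.3 - 0)/(-4 - 0) × (1.3 - 2)/(-4 - 2) = 0.062562
L_1(1.3) = (1.3 - (-4))/(-2 - (-4)) × (1.3 - 0)/(-2 - 0) × (1.3 - 2)/(-2 - 2) = -0.301437
L_2(1.3) = (1.3 - (-4))/(0 - (-4)) × (1.3 - (-2))/(0 - (-2)) × (1.3 - 2)/(0 - 2) = 0.765187
L_3(1.3) = (1.3 - (-4))/(2 - (-4)) × (1.3 - (-2))/(2 - (-2)) × (1.3 - 0)/(2 - 0) = 0.473687

P(1.3) = (-9)×L_0(1.3) + 8×L_1(1.3) + (-9)×L_2(1.3) + (-9)×L_3(1.3)
P(1.3) = -14.124437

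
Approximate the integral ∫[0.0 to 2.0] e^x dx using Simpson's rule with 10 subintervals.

f(x) = e^x
a = 0.0, b = 2.0, n = 10
h = (b - a)/n = 0.200000

Simpson's rule: (h/3)[f(x₀) + 4f(x₁) + 2f(x₂) + ... + f(xₙ)]

x_0 = 0.0000, f(x_0) = 1.000000, coefficient = 1
x_1 = 0.2000, f(x_1) = 1.221403, coefficient = 4
x_2 = 0.4000, f(x_2) = 1.491825, coefficient = 2
x_3 = 0.6000, f(x_3) = 1.822119, coefficient = 4
x_4 = 0.8000, f(x_4) = 2.225541, coefficient = 2
x_5 = 1.0000, f(x_5) = 2.718282, coefficient = 4
x_6 = 1.2000, f(x_6) = 3.320117, coefficient = 2
x_7 = 1.4000, f(x_7) = 4.055200, coefficient = 4
x_8 = 1.6000, f(x_8) = 4.953032, coefficient = 2
x_9 = 1.8000, f(x_9) = 6.049647, coefficient = 4
x_10 = 2.0000, f(x_10) = 7.389056, coefficient = 1

I ≈ (0.200000/3) × 95.836689 = 6.389113
Exact value: 6.389056
Error: 0.000057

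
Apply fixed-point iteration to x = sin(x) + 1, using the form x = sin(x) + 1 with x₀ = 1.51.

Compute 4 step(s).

Equation: x = sin(x) + 1
Fixed-point form: x = sin(x) + 1
x₀ = 1.51

x_1 = g(1.510000) = 1.998152
x_2 = g(1.998152) = 1.910065
x_3 = g(1.910065) = 1.942998
x_4 = g(1.942998) = 1.931529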